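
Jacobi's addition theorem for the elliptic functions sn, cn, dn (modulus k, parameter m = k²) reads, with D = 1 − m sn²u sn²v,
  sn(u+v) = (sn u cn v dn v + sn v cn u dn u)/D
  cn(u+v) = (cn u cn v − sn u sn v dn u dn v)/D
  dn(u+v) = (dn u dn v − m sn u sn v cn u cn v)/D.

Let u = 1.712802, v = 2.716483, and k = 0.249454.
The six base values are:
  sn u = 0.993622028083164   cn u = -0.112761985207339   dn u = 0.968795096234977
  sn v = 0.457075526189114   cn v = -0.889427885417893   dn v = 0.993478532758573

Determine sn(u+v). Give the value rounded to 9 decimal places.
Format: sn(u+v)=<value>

sn(u+v)=-0.939989033

m = k² = 0.062227298116
D = 1 − m·sn²u·sn²v = 0.9871648986501499
sn(u+v) = (sn u·cn v·dn v + sn v·cn u·dn u)/D = -0.9279241789269079/0.9871648986501499 = -0.939989033438843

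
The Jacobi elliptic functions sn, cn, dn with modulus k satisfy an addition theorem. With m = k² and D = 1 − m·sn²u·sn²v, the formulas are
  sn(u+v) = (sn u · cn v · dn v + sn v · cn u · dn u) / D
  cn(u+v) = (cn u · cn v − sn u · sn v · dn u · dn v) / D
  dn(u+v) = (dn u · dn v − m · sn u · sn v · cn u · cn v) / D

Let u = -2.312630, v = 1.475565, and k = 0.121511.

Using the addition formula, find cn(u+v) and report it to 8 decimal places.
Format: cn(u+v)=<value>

cn(u+v)=0.67057607

sn u = -0.7442344314162129, cn u = -0.6679184913554844, dn u = 0.9959025716391277
sn v = 0.9949709967784957, cn v = 0.1001634442778733, dn v = 0.9926647012728317
m = k² = 0.014764923121
D = 1 − m·sn²u·sn²v = 0.9919039804256001
cn(u+v) = (cn u·cn v − sn u·sn v·dn u·dn v)/D = 0.6651470743663477/0.9919039804256001 = 0.6705760713662531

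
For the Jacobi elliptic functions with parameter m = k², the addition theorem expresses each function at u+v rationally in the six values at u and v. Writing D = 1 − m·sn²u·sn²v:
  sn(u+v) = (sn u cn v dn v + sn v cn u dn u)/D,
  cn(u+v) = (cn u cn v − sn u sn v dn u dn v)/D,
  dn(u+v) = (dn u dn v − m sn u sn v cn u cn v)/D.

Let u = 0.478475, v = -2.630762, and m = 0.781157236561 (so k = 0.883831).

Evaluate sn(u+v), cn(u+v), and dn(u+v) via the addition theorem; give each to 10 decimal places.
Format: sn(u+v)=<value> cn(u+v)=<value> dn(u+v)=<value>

sn u = 0.448379349037868, cn u = 0.8938433639941496, dn u = 0.9181247152668153
sn v = -0.9804290720691443, cn v = -0.1968726355836092, dn v = 0.4991187309648733
m = k² = 0.781157236561
D = 1 − m·sn²u·sn²v = 0.8490399517674284
sn(u+v) = (sn u·cn v·dn v + sn v·cn u·dn u)/D = -0.848657631809319/0.8490399517674284 = -0.9995497032179539
cn(u+v) = (cn u·cn v − sn u·sn v·dn u·dn v)/D = 0.02547672798919725/0.8490399517674284 = 0.03000651257477683
dn(u+v) = (dn u·dn v − m·sn u·sn v·cn u·cn v)/D = 0.3978240185540145/0.8490399517674284 = 0.4685574780384276

sn(u+v)=-0.9995497032 cn(u+v)=0.0300065126 dn(u+v)=0.4685574780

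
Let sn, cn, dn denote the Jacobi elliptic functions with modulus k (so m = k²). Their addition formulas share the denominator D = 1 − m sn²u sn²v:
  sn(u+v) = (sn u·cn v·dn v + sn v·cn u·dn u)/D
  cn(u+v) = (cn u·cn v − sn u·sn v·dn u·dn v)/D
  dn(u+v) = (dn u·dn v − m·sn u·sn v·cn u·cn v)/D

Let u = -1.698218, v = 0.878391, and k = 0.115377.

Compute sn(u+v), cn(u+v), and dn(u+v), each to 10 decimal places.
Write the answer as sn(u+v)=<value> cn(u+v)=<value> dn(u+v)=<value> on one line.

sn(u+v)=-0.7302985713 cn(u+v)=0.6831280969 dn(u+v)=0.9964438318

sn u = -0.9926469862813636, cn u = -0.1210452833716635, dn u = 0.9934199477583789
sn v = 0.7688900146567067, cn v = 0.6393810642810822, dn v = 0.9960572982771519
m = k² = 0.013311852129
D = 1 − m·sn²u·sn²v = 0.9922454503087728
sn(u+v) = (sn u·cn v·dn v + sn v·cn u·dn u)/D = -0.7246354347401387/0.9922454503087728 = -0.7302985713007224
cn(u+v) = (cn u·cn v − sn u·sn v·dn u·dn v)/D = 0.677830746113976/0.9922454503087728 = 0.6831280968867579
dn(u+v) = (dn u·dn v − m·sn u·sn v·cn u·cn v)/D = 0.9887168586204085/0.9922454503087728 = 0.996443831828842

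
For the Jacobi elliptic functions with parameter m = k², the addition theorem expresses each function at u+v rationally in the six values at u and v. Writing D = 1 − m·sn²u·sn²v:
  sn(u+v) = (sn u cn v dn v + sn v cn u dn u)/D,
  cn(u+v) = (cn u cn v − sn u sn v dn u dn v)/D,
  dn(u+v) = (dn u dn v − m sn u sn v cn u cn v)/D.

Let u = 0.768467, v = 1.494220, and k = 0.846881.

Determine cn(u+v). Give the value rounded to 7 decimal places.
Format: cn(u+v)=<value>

sn u = 0.6600167097874166, cn u = 0.7512509186692507, dn u = 0.8291975788112162
sn v = 0.9437258883012435, cn v = 0.3307286618211806, dn v = 0.6010339080853301
m = k² = 0.717207428161
D = 1 − m·sn²u·sn²v = 0.7217428208585315
cn(u+v) = (cn u·cn v − sn u·sn v·dn u·dn v)/D = -0.06196558172925251/0.7217428208585315 = -0.08585548749282032

cn(u+v)=-0.0858555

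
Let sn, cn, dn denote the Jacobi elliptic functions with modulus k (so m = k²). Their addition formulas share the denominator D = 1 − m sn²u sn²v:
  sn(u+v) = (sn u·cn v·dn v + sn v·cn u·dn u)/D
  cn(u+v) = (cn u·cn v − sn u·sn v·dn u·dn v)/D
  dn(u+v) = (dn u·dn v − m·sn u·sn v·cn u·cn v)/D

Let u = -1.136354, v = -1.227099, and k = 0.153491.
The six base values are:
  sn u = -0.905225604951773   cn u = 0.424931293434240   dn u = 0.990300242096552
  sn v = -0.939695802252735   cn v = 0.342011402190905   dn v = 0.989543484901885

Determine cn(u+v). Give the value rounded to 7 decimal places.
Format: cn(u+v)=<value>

m = k² = 0.023559487081
D = 1 − m·sn²u·sn²v = 0.9829527604373674
cn(u+v) = (cn u·cn v − sn u·sn v·dn u·dn v)/D = -0.6882459643838708/0.9829527604373674 = -0.7001821370109729

cn(u+v)=-0.7001821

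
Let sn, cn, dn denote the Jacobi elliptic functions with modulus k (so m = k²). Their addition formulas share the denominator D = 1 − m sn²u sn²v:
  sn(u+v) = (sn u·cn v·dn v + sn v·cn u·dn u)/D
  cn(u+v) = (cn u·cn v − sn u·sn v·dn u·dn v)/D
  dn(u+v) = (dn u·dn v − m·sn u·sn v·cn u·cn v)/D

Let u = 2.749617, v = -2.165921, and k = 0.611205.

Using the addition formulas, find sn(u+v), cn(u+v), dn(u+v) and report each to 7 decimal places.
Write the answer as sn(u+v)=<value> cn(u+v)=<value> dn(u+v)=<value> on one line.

sn u = 0.677659914674766, cn u = -0.7353754415555287, dn u = 0.9101908404962911
sn v = -0.9477081113970128, cn v = -0.3191384270066943, dn v = 0.8151542567790058
m = k² = 0.373571552025
D = 1 − m·sn²u·sn²v = 0.8459198879027925
sn(u+v) = (sn u·cn v·dn v + sn v·cn u·dn u)/D = 0.4580401314458312/0.8459198879027925 = 0.5414698696603597
cn(u+v) = (cn u·cn v − sn u·sn v·dn u·dn v)/D = 0.7111818998923966/0.8459198879027925 = 0.8407201557295942
dn(u+v) = (dn u·dn v − m·sn u·sn v·cn u·cn v)/D = 0.798251126192462/0.8459198879027925 = 0.943648609765505

sn(u+v)=0.5414699 cn(u+v)=0.8407202 dn(u+v)=0.9436486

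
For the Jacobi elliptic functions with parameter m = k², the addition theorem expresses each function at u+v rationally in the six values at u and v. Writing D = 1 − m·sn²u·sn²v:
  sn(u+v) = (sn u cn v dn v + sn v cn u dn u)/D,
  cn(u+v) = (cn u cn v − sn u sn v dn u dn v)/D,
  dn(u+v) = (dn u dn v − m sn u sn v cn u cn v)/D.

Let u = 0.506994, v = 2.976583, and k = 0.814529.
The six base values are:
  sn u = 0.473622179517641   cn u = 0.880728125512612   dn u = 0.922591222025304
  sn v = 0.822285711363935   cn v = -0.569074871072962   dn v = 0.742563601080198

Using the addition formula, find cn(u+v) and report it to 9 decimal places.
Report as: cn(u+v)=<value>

cn(u+v)=-0.853938443

m = k² = 0.663457491841
D = 1 − m·sn²u·sn²v = 0.8993711165300566
cn(u+v) = (cn u·cn v − sn u·sn v·dn u·dn v)/D = -0.7680075709996788/0.8993711165300566 = -0.8539384430787558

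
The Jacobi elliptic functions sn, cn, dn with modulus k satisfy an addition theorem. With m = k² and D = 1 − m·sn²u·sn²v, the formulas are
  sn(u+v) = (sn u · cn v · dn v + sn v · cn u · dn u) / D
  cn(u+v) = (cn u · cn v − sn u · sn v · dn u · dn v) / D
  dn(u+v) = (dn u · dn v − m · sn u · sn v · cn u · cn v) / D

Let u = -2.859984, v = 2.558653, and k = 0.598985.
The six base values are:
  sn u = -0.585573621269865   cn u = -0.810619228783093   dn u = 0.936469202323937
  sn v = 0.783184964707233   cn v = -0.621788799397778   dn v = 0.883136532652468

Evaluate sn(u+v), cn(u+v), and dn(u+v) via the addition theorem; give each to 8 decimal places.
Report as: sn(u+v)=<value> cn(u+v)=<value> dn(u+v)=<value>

m = k² = 0.358783030225
D = 1 − m·sn²u·sn²v = 0.9245388211391742
sn(u+v) = (sn u·cn v·dn v + sn v·cn u·dn u)/D = -0.2729785594494772/0.9245388211391742 = -0.2952591640371851
cn(u+v) = (cn u·cn v − sn u·sn v·dn u·dn v)/D = 0.883320291782263/0.9245388211391742 = 0.9554171999980232
dn(u+v) = (dn u·dn v − m·sn u·sn v·cn u·cn v)/D = 0.9099651044281578/0.9245388211391742 = 0.9842367714823923

sn(u+v)=-0.29525916 cn(u+v)=0.95541720 dn(u+v)=0.98423677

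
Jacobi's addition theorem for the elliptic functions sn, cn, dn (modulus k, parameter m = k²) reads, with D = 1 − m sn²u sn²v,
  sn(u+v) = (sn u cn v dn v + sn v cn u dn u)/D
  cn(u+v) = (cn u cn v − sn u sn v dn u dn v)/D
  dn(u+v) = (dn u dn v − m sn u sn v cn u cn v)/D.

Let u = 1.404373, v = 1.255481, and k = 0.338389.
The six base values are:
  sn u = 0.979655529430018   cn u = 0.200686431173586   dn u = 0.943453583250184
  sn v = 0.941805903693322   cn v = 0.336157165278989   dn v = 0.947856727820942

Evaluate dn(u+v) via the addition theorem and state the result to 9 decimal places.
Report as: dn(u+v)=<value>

m = k² = 0.114507115321
D = 1 − m·sn²u·sn²v = 0.9025230169470323
dn(u+v) = (dn u·dn v − m·sn u·sn v·cn u·cn v)/D = 0.8871314832740651/0.9025230169470323 = 0.9829461039951843

dn(u+v)=0.982946104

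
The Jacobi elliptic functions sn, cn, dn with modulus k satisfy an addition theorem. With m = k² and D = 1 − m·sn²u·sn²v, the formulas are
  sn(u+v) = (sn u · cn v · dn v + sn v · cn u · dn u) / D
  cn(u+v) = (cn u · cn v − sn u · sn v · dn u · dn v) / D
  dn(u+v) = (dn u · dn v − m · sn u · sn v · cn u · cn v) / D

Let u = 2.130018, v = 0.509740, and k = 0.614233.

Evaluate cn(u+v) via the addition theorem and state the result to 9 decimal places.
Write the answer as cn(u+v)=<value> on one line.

sn u = 0.9574449133416943, cn u = -0.2886160735581363, dn u = 0.8087923958852517
sn v = 0.4810608529107546, cn v = 0.8766872052201842, dn v = 0.9553478582507843
m = k² = 0.377282178289
D = 1 − m·sn²u·sn²v = 0.9199624258554375
cn(u+v) = (cn u·cn v − sn u·sn v·dn u·dn v)/D = -0.6089132505794142/0.9199624258554375 = -0.6618892614154424

cn(u+v)=-0.661889261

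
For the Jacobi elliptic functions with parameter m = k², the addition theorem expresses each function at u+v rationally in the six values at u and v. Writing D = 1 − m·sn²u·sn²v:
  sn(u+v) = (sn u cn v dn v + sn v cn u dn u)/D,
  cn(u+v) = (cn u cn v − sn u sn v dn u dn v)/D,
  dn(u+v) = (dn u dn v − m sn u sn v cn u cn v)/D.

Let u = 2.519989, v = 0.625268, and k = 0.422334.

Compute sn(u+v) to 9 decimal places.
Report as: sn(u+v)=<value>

sn(u+v)=0.151804216

sn u = 0.6928349802274776, cn u = -0.721096172624145, dn u = 0.956232552149527
sn v = 0.5798662712722397, cn v = 0.8147116713542462, dn v = 0.9695490399939162
m = k² = 0.178366007556
D = 1 − m·sn²u·sn²v = 0.9712109455825616
sn(u+v) = (sn u·cn v·dn v + sn v·cn u·dn u)/D = 0.1474339164482299/0.9712109455825616 = 0.1518042162918526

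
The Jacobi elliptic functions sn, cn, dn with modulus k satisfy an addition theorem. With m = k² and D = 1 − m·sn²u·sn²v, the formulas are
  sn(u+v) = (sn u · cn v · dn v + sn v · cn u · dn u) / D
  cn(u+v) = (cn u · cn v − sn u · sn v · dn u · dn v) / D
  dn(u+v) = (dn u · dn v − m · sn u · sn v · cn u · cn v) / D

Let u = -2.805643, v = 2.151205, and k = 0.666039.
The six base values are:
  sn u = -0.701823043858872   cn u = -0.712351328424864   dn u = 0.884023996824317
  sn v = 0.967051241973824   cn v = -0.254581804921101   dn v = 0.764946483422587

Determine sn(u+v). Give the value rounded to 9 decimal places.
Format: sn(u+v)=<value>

sn(u+v)=-0.593611167

m = k² = 0.443607949521
D = 1 − m·sn²u·sn²v = 0.7956599280570824
sn(u+v) = (sn u·cn v·dn v + sn v·cn u·dn u)/D = -0.4723126186268609/0.7956599280570824 = -0.5936111672485487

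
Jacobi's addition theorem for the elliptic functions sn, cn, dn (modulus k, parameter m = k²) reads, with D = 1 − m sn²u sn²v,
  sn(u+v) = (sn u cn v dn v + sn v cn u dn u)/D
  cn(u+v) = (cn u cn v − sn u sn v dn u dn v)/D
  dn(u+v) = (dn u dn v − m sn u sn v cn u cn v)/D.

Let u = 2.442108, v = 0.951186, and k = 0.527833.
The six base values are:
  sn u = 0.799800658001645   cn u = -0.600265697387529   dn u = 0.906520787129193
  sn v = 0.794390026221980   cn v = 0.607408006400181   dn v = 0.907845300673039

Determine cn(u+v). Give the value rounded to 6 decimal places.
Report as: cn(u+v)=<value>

m = k² = 0.278607675889
D = 1 − m·sn²u·sn²v = 0.8875332468948688
cn(u+v) = (cn u·cn v − sn u·sn v·dn u·dn v)/D = -0.8874899547830227/0.8875332468948688 = -0.9999512219829538

cn(u+v)=-0.999951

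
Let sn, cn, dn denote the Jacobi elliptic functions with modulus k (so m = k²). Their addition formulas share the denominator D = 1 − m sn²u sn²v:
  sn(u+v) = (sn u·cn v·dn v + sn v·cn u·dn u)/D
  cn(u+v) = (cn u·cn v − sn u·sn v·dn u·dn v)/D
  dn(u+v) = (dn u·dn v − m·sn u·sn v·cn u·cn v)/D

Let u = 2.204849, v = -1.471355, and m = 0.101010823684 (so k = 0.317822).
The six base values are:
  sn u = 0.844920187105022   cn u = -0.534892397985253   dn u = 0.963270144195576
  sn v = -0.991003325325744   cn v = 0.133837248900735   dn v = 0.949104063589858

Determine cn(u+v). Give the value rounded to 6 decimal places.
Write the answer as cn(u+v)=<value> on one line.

m = k² = 0.101010823684
D = 1 − m·sn²u·sn²v = 0.9291810457978012
cn(u+v) = (cn u·cn v − sn u·sn v·dn u·dn v)/D = 0.6939247562541605/0.9291810457978012 = 0.7468132926219475

cn(u+v)=0.746813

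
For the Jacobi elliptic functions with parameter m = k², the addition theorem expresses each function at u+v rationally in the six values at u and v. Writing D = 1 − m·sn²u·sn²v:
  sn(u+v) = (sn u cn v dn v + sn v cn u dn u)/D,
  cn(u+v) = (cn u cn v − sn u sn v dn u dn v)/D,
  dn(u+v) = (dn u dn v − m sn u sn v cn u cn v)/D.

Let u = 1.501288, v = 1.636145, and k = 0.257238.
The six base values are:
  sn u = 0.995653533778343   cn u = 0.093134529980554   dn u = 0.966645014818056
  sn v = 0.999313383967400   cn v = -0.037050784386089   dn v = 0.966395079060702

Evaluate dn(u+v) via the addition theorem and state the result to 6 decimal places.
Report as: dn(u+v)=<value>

m = k² = 0.066171388644
D = 1 − m·sn²u·sn²v = 0.9344926342213723
dn(u+v) = (dn u·dn v − m·sn u·sn v·cn u·cn v)/D = 0.9343881750554807/0.9344926342213723 = 0.9998882183100579

dn(u+v)=0.999888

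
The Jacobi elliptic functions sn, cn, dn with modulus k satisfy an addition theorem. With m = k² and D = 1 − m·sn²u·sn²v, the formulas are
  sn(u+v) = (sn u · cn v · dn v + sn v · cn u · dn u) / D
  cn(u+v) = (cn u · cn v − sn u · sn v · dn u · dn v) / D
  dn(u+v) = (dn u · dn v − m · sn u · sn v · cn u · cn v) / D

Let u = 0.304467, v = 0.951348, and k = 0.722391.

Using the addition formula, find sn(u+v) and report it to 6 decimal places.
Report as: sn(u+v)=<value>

sn(u+v)=0.904516

sn u = 0.2974901455469529, cn u = 0.9547248888043366, dn u = 0.9766351331067285
sn v = 0.7767000229055121, cn v = 0.6298706807103954, dn v = 0.8277608303205336
m = k² = 0.521848756881
D = 1 − m·sn²u·sn²v = 0.9721390155738139
sn(u+v) = (sn u·cn v·dn v + sn v·cn u·dn u)/D = 0.8793150697658032/0.9721390155738139 = 0.9045157695340306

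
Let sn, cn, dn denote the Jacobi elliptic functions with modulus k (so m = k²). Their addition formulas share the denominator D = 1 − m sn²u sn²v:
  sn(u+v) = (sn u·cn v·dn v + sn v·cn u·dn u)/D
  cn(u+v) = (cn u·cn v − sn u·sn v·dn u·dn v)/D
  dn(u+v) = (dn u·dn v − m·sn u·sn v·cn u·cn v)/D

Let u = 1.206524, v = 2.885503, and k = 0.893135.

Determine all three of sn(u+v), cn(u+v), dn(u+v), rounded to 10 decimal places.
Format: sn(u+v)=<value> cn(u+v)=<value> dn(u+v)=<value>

sn(u+v)=0.3921977076 cn(u+v)=-0.9198809478 dn(u+v)=0.9366429783

sn u = 0.8587691024891807, cn u = 0.5123627900325383, dn u = 0.6416509933148387
sn v = 0.9552978738718486, cn v = -0.295645010402553, dn v = 0.5215675919069789
m = k² = 0.797690128225
D = 1 − m·sn²u·sn²v = 0.4631355324002822
sn(u+v) = (sn u·cn v·dn v + sn v·cn u·dn u)/D = 0.1816406941278754/0.4631355324002822 = 0.3921977076267291
cn(u+v) = (cn u·cn v − sn u·sn v·dn u·dn v)/D = -0.4260295525059693/0.4631355324002822 = -0.9198809478037572
dn(u+v) = (dn u·dn v − m·sn u·sn v·cn u·cn v)/D = 0.4337926444166494/0.4631355324002822 = 0.9366429782842226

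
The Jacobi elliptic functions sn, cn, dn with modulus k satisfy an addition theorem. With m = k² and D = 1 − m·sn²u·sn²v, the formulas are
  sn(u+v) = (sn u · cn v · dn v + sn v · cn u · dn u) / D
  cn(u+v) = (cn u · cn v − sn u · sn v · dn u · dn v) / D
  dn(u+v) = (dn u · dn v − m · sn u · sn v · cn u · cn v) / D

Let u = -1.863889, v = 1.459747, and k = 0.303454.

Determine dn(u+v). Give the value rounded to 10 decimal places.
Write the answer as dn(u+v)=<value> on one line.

sn u = -0.9705849092624279, cn u = -0.2407590785661977, dn u = 0.9556428893648029
sn v = 0.989903039207012, cn v = 0.1417461568040589, dn v = 0.9538164528647707
m = k² = 0.092084330116
D = 1 − m·sn²u·sn²v = 0.9149962437022219
dn(u+v) = (dn u·dn v − m·sn u·sn v·cn u·cn v)/D = 0.9084886135574109/0.9149962437022219 = 0.9928878067100254

dn(u+v)=0.9928878067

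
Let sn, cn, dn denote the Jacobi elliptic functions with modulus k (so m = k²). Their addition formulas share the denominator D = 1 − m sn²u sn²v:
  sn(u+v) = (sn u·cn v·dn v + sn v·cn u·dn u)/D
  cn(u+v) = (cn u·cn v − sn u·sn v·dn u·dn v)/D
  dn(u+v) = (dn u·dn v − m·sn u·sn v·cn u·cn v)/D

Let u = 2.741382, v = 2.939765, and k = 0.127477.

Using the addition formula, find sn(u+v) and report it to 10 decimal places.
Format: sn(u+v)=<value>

sn u = 0.4012738817704821, cn u = -0.915958116842058, dn u = 0.9986908185663536
sn v = 0.2130368501277001, cn v = -0.9770441650650537, dn v = 0.9996311725510598
m = k² = 0.016250385529
D = 1 − m·sn²u·sn²v = 0.9998812441754329
sn(u+v) = (sn u·cn v·dn v + sn v·cn u·dn u)/D = -0.5867950692172602/0.9998812441754329 = -0.586864762826079

sn(u+v)=-0.5868647628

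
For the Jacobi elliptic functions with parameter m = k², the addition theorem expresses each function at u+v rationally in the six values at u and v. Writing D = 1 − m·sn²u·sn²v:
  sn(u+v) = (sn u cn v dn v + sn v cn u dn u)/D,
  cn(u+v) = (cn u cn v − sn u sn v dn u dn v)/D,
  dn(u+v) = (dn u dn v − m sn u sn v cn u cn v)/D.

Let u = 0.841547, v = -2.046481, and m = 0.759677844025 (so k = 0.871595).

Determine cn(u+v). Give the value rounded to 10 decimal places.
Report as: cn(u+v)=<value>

cn(u+v)=0.5061919505

sn u = 0.7010851043739914, cn u = 0.7130776089773887, dn u = 0.7915825290467223
sn v = -0.9980316971960818, cn v = 0.06271149329993991, dn v = 0.4932643965257724
m = k² = 0.759677844025
D = 1 − m·sn²u·sn²v = 0.6280713707876742
cn(u+v) = (cn u·cn v − sn u·sn v·dn u·dn v)/D = 0.3179246722398584/0.6280713707876742 = 0.5061919505121593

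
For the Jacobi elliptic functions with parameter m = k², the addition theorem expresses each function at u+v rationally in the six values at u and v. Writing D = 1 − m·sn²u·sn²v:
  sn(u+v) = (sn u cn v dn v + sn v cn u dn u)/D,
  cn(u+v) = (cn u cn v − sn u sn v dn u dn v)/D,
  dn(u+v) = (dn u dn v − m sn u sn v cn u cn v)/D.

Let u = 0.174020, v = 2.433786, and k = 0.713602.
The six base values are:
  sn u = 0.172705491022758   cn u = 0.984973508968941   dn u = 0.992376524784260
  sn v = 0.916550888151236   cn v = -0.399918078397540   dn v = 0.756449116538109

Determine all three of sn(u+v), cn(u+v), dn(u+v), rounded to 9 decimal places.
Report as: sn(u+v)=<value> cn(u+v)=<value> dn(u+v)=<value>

sn(u+v)=0.854553344 cn(u+v)=-0.519363632 dn(u+v)=0.792546891

m = k² = 0.509227814404
D = 1 − m·sn²u·sn²v = 0.9872403848991225
sn(u+v) = (sn u·cn v·dn v + sn v·cn u·dn u)/D = 0.8436495721515523/0.9872403848991225 = 0.8545533439029214
cn(u+v) = (cn u·cn v − sn u·sn v·dn u·dn v)/D = -0.5127367521294629/0.9872403848991225 = -0.5193636321733891
dn(u+v) = (dn u·dn v − m·sn u·sn v·cn u·cn v)/D = 0.7824342976906824/0.9872403848991225 = 0.792546890968842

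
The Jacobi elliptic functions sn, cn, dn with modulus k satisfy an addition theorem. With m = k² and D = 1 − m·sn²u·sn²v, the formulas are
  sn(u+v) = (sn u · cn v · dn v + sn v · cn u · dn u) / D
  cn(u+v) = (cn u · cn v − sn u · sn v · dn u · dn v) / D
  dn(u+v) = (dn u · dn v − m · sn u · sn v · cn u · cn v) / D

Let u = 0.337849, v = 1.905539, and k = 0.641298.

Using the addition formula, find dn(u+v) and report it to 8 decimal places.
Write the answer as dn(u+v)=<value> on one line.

sn u = 0.3290250300701747, cn u = 0.9443212004330521, dn u = 0.9774853934636082
sn v = 0.9957467547590301, cn v = -0.09213251536162443, dn v = 0.7695634095145685
m = k² = 0.411263124804
D = 1 − m·sn²u·sn²v = 0.9558556175904892
dn(u+v) = (dn u·dn v − m·sn u·sn v·cn u·cn v)/D = 0.7639597630098414/0.9558556175904892 = 0.7992417986051316

dn(u+v)=0.79924180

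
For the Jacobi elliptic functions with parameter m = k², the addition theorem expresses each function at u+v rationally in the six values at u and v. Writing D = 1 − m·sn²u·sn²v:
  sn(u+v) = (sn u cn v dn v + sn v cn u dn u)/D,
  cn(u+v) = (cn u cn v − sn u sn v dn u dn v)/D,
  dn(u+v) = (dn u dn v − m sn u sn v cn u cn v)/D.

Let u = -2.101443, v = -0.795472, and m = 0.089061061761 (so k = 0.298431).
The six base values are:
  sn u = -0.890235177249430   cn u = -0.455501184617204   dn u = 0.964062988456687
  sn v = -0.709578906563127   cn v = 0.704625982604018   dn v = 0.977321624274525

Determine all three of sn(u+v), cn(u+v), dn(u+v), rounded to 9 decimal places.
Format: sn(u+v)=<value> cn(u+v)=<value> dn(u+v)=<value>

sn(u+v)=-0.312566532 cn(u+v)=-0.949895870 dn(u+v)=0.995639958

m = k² = 0.089061061761
D = 1 − m·sn²u·sn²v = 0.9644615268952854
sn(u+v) = (sn u·cn v·dn v + sn v·cn u·dn u)/D = -0.3014583945640516/0.9644615268952854 = -0.3125665318496234
cn(u+v) = (cn u·cn v − sn u·sn v·dn u·dn v)/D = -0.9161380208287667/0.9644615268952854 = -0.9498958696444039
dn(u+v) = (dn u·dn v − m·sn u·sn v·cn u·cn v)/D = 0.9602564345925566/0.9644615268952854 = 0.9956399584789395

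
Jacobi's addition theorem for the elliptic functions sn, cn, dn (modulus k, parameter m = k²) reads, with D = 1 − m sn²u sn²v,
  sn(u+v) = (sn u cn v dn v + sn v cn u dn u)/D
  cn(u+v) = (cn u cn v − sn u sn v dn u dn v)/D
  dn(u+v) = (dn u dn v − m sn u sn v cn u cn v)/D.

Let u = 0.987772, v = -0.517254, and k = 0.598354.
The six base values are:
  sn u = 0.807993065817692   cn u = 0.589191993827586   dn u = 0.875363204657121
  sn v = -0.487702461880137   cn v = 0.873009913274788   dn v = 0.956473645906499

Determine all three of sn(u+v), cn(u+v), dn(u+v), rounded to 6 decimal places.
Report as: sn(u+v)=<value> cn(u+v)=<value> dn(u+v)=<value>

m = k² = 0.358027509316
D = 1 − m·sn²u·sn²v = 0.9444042542177477
sn(u+v) = (sn u·cn v·dn v + sn v·cn u·dn u)/D = 0.4231471227394892/0.9444042542177477 = 0.4480571967456701
cn(u+v) = (cn u·cn v − sn u·sn v·dn u·dn v)/D = 0.8443020241014893/0.9444042542177477 = 0.8940048928526129
dn(u+v) = (dn u·dn v − m·sn u·sn v·cn u·cn v)/D = 0.9098314795756424/0.9444042542177477 = 0.9633919749008945

sn(u+v)=0.448057 cn(u+v)=0.894005 dn(u+v)=0.963392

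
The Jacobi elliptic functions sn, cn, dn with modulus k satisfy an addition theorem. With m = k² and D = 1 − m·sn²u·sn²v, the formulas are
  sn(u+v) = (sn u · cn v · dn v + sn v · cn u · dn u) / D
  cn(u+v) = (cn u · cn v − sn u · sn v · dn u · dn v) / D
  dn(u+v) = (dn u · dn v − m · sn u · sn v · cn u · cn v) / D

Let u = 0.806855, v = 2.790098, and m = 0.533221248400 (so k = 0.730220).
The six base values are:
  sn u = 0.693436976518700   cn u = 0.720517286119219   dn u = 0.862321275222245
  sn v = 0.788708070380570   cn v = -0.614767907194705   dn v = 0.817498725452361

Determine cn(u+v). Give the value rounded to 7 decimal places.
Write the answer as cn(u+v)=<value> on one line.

m = k² = 0.5332212484
D = 1 − m·sn²u·sn²v = 0.8405024527353506
cn(u+v) = (cn u·cn v − sn u·sn v·dn u·dn v)/D = -0.8284998021250462/0.8405024527353506 = -0.9857196721184541

cn(u+v)=-0.9857197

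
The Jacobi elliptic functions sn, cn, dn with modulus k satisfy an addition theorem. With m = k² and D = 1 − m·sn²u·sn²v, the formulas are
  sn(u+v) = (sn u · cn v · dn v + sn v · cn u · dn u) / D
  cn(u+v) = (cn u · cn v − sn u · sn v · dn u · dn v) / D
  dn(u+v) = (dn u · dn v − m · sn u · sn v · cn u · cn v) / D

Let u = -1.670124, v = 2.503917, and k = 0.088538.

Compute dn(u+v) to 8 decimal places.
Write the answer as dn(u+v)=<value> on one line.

sn u = -0.9954090540108114, cn u = -0.0957121475743888, dn u = 0.9961088464518669
sn v = 0.6000301338202673, cn v = -0.7999773987480097, dn v = 0.9985878452349783
m = k² = 0.007838977444
D = 1 − m·sn²u·sn²v = 0.9972035393603661
dn(u+v) = (dn u·dn v − m·sn u·sn v·cn u·cn v)/D = 0.9950606780800256/0.9972035393603661 = 0.9978511294878526

dn(u+v)=0.99785113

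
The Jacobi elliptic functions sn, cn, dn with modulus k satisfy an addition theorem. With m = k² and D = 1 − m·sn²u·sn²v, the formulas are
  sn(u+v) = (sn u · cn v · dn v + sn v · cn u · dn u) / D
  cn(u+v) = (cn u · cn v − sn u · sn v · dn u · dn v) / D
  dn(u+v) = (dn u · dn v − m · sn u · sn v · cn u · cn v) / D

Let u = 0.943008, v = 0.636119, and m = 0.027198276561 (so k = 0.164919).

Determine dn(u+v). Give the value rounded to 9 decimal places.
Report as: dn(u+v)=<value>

dn(u+v)=0.986307199

sn u = 0.8074575288452728, cn u = 0.5899257064335181, dn u = 0.991093870067202
sn v = 0.5932124925519903, cn v = 0.8050459233362124, dn v = 0.995202942927781
m = k² = 0.027198276561
D = 1 − m·sn²u·sn²v = 0.9937597593419953
dn(u+v) = (dn u·dn v − m·sn u·sn v·cn u·cn v)/D = 0.9801524048220848/0.9937597593419953 = 0.9863071991072366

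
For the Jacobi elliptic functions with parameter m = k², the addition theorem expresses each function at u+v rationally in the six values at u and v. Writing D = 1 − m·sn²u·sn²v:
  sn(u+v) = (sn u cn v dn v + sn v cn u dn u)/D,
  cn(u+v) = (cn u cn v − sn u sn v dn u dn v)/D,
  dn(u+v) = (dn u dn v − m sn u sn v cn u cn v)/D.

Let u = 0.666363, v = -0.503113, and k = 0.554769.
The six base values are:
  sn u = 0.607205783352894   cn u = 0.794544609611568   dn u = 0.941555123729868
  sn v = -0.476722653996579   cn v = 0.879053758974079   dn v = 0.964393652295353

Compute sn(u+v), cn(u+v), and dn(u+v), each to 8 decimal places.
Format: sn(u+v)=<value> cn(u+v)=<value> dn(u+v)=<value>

sn(u+v)=0.16230690 cn(u+v)=0.98674033 dn(u+v)=0.99593789

m = k² = 0.307768643361
D = 1 − m·sn²u·sn²v = 0.9742114009895839
sn(u+v) = (sn u·cn v·dn v + sn v·cn u·dn u)/D = 0.1581212339392901/0.9742114009895839 = 0.162306901539721
cn(u+v) = (cn u·cn v − sn u·sn v·dn u·dn v)/D = 0.9612936747922583/0.9742114009895839 = 0.9867403253706495
dn(u+v) = (dn u·dn v − m·sn u·sn v·cn u·cn v)/D = 0.970254050384823/0.9742114009895839 = 0.9959378933558557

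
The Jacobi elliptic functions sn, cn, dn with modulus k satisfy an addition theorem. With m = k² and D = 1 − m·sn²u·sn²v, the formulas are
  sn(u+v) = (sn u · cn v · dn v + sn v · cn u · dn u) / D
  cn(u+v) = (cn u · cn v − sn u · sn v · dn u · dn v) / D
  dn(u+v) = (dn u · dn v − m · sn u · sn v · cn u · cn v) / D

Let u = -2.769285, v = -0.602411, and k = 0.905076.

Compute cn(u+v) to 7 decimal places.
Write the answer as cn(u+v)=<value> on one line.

sn u = -0.9792383037276424, cn u = -0.2027124675805846, dn u = 0.4631400917527013
sn v = -0.5437932860151756, cn v = 0.8392191978767033, dn v = 0.8704967004744236
m = k² = 0.819162565776
D = 1 − m·sn²u·sn²v = 0.7677185299285201
cn(u+v) = (cn u·cn v − sn u·sn v·dn u·dn v)/D = -0.3848052139187194/0.7677185299285201 = -0.5012321559498471

cn(u+v)=-0.5012322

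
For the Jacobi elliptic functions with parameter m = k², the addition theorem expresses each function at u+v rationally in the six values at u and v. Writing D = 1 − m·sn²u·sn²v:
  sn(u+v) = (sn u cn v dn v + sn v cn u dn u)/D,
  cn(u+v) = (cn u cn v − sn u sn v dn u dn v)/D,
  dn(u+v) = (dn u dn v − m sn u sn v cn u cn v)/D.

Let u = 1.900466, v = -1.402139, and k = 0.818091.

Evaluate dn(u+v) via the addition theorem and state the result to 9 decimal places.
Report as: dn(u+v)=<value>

dn(u+v)=0.924326151

sn u = 0.9971116509034638, cn u = 0.07594969145802346, dn u = 0.5784355795858066
sn v = -0.9292986076374159, cn v = 0.3693292539769361, dn v = 0.6496296481151699
m = k² = 0.669272884281
D = 1 − m·sn²u·sn²v = 0.4253526815146526
dn(u+v) = (dn u·dn v − m·sn u·sn v·cn u·cn v)/D = 0.3931646068488067/0.4253526815146526 = 0.9243261508279991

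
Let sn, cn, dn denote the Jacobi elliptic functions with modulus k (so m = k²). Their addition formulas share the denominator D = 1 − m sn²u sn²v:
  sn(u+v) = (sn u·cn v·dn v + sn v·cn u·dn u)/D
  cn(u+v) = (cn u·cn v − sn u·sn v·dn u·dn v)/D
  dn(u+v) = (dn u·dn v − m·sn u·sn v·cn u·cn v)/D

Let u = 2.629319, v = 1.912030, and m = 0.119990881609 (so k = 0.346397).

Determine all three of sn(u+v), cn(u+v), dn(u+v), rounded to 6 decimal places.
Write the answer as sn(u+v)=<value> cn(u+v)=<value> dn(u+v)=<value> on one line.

sn(u+v)=-0.954311 cn(u+v)=-0.298816 dn(u+v)=0.943781

sn u = 0.5721985348125929, cn u = -0.820115136281682, dn u = 0.9801600103421904
sn v = 0.9629391738276624, cn v = -0.2697186450879861, dn v = 0.9427291407111156
m = k² = 0.119990881609
D = 1 − m·sn²u·sn²v = 0.9635716553590163
sn(u+v) = (sn u·cn v·dn v + sn v·cn u·dn u)/D = -0.9195467876030443/0.9635716553590163 = -0.9543107484418802
cn(u+v) = (cn u·cn v − sn u·sn v·dn u·dn v)/D = -0.2879306173720271/0.9635716553590163 = -0.298815989211251
dn(u+v) = (dn u·dn v − m·sn u·sn v·cn u·cn v)/D = 0.9094009511015897/0.9635716553590163 = 0.9437813431350436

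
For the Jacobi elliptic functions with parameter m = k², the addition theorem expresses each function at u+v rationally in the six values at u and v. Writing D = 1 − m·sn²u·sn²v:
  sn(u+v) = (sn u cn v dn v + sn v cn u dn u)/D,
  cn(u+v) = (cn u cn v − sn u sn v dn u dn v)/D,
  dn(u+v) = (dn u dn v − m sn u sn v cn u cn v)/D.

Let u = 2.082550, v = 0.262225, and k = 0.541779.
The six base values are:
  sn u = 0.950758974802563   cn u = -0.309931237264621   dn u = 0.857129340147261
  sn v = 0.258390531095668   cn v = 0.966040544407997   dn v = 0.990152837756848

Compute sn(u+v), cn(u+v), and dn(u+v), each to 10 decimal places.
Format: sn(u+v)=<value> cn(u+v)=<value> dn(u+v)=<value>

m = k² = 0.293524484841
D = 1 − m·sn²u·sn²v = 0.9822851128109483
sn(u+v) = (sn u·cn v·dn v + sn v·cn u·dn u)/D = 0.8407856340855373/0.9822851128109483 = 0.8559486681820005
cn(u+v) = (cn u·cn v − sn u·sn v·dn u·dn v)/D = -0.5079011324710729/0.9822851128109483 = -0.5170608063250004
dn(u+v) = (dn u·dn v − m·sn u·sn v·cn u·cn v)/D = 0.8702790198580961/0.9822851128109483 = 0.885973948406557

sn(u+v)=0.8559486682 cn(u+v)=-0.5170608063 dn(u+v)=0.8859739484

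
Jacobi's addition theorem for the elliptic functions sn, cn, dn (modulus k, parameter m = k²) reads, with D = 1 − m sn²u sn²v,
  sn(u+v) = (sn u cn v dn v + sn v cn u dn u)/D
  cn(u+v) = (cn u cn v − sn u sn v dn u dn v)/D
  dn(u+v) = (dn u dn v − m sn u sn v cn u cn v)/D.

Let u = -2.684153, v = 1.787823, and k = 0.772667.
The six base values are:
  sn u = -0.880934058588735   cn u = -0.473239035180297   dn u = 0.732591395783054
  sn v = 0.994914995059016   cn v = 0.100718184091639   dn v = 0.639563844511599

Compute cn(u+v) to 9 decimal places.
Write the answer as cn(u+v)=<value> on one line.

m = k² = 0.597014292889
D = 1 − m·sn²u·sn²v = 0.5413900389657477
cn(u+v) = (cn u·cn v − sn u·sn v·dn u·dn v)/D = 0.3629893141477764/0.5413900389657477 = 0.6704765289757053

cn(u+v)=0.670476529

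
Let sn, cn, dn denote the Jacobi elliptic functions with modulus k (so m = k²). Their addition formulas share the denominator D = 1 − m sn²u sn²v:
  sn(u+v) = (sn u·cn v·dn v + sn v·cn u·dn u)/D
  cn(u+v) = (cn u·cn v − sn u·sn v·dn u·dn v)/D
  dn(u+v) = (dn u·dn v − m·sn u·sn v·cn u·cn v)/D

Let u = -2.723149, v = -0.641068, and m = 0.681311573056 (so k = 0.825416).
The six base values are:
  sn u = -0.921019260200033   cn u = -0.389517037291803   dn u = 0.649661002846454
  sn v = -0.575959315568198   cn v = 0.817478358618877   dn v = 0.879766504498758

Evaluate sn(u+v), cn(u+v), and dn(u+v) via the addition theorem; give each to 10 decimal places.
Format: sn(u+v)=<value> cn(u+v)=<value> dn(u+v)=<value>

sn(u+v)=-0.6391830980 cn(u+v)=-0.7690545931 dn(u+v)=0.8494979270

m = k² = 0.681311573056
D = 1 − m·sn²u·sn²v = 0.8082802719034318
sn(u+v) = (sn u·cn v·dn v + sn v·cn u·dn u)/D = -0.5166390882565722/0.8082802719034318 = -0.6391830980112019
cn(u+v) = (cn u·cn v − sn u·sn v·dn u·dn v)/D = -0.6216116556449882/0.8082802719034318 = -0.7690545931315944
dn(u+v) = (dn u·dn v − m·sn u·sn v·cn u·cn v)/D = 0.6866324153966173/0.8082802719034318 = 0.8494979269748302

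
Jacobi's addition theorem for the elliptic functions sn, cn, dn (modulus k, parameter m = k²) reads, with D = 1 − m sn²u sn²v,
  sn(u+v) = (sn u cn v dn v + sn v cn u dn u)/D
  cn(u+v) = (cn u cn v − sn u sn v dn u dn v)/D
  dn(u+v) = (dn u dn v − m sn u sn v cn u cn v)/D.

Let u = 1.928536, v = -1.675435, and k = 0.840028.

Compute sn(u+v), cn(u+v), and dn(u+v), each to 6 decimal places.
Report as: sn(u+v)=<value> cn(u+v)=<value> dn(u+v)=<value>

sn u = 0.996435314378406, cn u = 0.08436032396575482, dn u = 0.547151544173134
sn v = -0.9746004042571345, cn v = 0.2239510036187159, dn v = 0.5742334173561577
m = k² = 0.705647040784
D = 1 − m·sn²u·sn²v = 0.3345140044032044
sn(u+v) = (sn u·cn v·dn v + sn v·cn u·dn u)/D = 0.08315624102848786/0.3345140044032044 = 0.2485882203253171
cn(u+v) = (cn u·cn v − sn u·sn v·dn u·dn v)/D = 0.3240133619465085/0.3345140044032044 = 0.96860925904902
dn(u+v) = (dn u·dn v − m·sn u·sn v·cn u·cn v)/D = 0.3271392635911391/0.3345140044032044 = 0.9779538652642589

sn(u+v)=0.248588 cn(u+v)=0.968609 dn(u+v)=0.977954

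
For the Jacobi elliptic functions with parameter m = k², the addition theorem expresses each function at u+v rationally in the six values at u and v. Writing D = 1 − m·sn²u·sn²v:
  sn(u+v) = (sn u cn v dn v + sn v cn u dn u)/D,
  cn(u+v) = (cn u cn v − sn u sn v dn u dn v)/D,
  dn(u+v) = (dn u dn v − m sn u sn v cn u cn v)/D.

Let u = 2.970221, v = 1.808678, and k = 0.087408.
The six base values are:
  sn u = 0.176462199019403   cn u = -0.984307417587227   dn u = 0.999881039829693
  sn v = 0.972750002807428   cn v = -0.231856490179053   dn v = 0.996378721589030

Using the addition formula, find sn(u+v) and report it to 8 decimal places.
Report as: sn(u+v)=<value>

m = k² = 0.007640158464
D = 1 − m·sn²u·sn²v = 0.9997748830366994
sn(u+v) = (sn u·cn v·dn v + sn v·cn u·dn u)/D = -0.9981368861065368/0.9997748830366994 = -0.9983616342459141

sn(u+v)=-0.99836163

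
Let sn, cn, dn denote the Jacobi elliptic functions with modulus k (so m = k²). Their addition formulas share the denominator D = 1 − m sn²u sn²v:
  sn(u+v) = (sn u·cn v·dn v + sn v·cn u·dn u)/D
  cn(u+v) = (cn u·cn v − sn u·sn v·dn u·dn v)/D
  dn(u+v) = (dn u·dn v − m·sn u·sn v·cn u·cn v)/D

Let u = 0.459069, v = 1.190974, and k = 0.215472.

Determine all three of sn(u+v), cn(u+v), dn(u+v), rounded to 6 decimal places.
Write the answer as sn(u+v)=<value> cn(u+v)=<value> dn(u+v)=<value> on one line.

sn u = 0.4424704451455114, cn u = 0.8967830870242441, dn u = 0.9954447679162771
sn v = 0.9250424248891832, cn v = 0.3798638073772491, dn v = 0.9799343049702018
m = k² = 0.046428182784
D = 1 − m·sn²u·sn²v = 0.9922219000026346
sn(u+v) = (sn u·cn v·dn v + sn v·cn u·dn u)/D = 0.990489448017508/0.9922219000026346 = 0.998253967197134
cn(u+v) = (cn u·cn v − sn u·sn v·dn u·dn v)/D = -0.05860846535109538/0.9922219000026346 = -0.05906790139477849
dn(u+v) = (dn u·dn v − m·sn u·sn v·cn u·cn v)/D = 0.9689969204778383/0.9922219000026346 = 0.9765929581631542

sn(u+v)=0.998254 cn(u+v)=-0.059068 dn(u+v)=0.976593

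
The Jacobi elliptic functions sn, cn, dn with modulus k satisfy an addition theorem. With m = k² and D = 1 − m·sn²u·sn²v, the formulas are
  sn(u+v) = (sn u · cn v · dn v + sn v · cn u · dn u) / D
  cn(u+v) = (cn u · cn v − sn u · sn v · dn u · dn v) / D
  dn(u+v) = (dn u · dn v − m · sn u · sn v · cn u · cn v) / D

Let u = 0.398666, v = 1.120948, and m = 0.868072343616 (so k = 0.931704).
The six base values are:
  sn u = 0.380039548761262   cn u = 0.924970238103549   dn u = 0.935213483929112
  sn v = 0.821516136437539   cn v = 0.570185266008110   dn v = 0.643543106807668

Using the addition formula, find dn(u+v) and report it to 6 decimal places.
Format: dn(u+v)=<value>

m = k² = 0.868072343616
D = 1 − m·sn²u·sn²v = 0.9153853223458489
dn(u+v) = (dn u·dn v − m·sn u·sn v·cn u·cn v)/D = 0.4589132241810023/0.9153853223458489 = 0.5013333871302961

dn(u+v)=0.501333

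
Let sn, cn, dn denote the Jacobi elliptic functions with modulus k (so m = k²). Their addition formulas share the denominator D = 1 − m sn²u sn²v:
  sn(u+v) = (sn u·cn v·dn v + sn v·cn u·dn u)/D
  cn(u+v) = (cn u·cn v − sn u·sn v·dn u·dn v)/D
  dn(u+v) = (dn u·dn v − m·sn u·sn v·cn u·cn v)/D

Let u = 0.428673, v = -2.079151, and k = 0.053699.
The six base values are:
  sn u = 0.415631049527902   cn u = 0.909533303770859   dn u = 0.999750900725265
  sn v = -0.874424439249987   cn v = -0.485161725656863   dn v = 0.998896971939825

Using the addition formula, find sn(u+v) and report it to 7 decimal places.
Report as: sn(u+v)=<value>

sn(u+v)=-0.9969256

m = k² = 0.002883582601
D = 1 − m·sn²u·sn²v = 0.9996191158165982
sn(u+v) = (sn u·cn v·dn v + sn v·cn u·dn u)/D = -0.9965458894723548/0.9996191158165982 = -0.9969256026664387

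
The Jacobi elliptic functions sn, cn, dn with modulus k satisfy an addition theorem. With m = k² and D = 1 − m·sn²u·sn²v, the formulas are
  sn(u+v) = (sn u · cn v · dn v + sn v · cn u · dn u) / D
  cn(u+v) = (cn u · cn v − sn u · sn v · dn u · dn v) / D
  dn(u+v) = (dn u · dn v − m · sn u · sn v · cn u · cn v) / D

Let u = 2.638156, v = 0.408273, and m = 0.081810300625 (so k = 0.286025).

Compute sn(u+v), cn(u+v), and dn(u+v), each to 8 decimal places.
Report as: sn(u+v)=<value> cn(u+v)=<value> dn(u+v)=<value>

sn(u+v)=0.16178100 cn(u+v)=-0.98682669 dn(u+v)=0.99892881

sn u = 0.5383288711252289, cn u = -0.8427348494710757, dn u = 0.9880746635090466
sn v = 0.3962014875369493, cn v = 0.9181635917817198, dn v = 0.9935581399400794
m = k² = 0.081810300625
D = 1 − m·sn²u·sn²v = 0.9962783499273884
sn(u+v) = (sn u·cn v·dn v + sn v·cn u·dn u)/D = 0.1611789091706447/0.9962783499273884 = 0.161781001446425
cn(u+v) = (cn u·cn v − sn u·sn v·dn u·dn v)/D = -0.983154062073997/0.9962783499273884 = -0.9868266856804146
dn(u+v) = (dn u·dn v − m·sn u·sn v·cn u·cn v)/D = 0.995211148512474/0.9962783499273884 = 0.9989288119981808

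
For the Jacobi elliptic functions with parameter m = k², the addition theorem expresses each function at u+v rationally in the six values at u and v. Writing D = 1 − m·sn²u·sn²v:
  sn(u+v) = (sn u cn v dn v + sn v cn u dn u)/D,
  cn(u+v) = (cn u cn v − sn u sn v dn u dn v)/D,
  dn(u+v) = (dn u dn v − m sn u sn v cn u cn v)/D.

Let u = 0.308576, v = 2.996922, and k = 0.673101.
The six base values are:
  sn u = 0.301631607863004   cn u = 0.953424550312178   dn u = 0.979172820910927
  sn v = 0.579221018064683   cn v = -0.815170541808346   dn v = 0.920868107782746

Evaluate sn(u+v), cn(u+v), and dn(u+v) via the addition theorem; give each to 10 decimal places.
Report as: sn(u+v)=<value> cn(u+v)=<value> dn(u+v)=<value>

m = k² = 0.453064956201
D = 1 − m·sn²u·sn²v = 0.9861706172981525
sn(u+v) = (sn u·cn v·dn v + sn v·cn u·dn u)/D = 0.3143177071028671/0.9861706172981525 = 0.3187254837951011
cn(u+v) = (cn u·cn v − sn u·sn v·dn u·dn v)/D = -0.9347389290191221/0.9861706172981525 = -0.9478470688774528
dn(u+v) = (dn u·dn v − m·sn u·sn v·cn u·cn v)/D = 0.9632090389535009/0.9861706172981525 = 0.9767164241745913

sn(u+v)=0.3187254838 cn(u+v)=-0.9478470689 dn(u+v)=0.9767164242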